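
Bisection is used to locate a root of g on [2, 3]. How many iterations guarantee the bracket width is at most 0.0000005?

Width after n steps is 1/2^n. Need 2^n ≥ 1/0.0000005 = 2000000.
2^20 = 1048576 < 2000000 ≤ 2^21 = 2097152, so n = 21.

21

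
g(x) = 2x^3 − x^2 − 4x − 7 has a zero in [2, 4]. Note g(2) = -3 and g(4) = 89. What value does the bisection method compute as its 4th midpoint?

m = 3, g(m) = 26 (+); new bracket [2, 3]
m = 2.5, g(m) = 8 (+); new bracket [2, 2.5]
m = 2.25, g(m) = 1.71875 (+); new bracket [2, 2.25]
m = 2.125, g(m) = -0.8242 (−); new bracket [2.125, 2.25]

2.125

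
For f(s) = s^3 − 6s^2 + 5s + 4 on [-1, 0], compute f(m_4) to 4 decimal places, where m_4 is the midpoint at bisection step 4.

midpoint -0.5: f = -0.125 < 0 → [-0.5, 0]
midpoint -0.25: f = 2.359375 > 0 → [-0.5, -0.25]
midpoint -0.375: f = 1.228516 > 0 → [-0.5, -0.375]
midpoint -0.4375: f = 0.5803 > 0 → [-0.5, -0.4375]

0.5803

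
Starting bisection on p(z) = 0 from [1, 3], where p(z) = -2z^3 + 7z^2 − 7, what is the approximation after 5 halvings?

z = 2 gives p = 5, positive; keep [1, 2]
z = 1.5 gives p = 2, positive; keep [1, 1.5]
z = 1.25 gives p = 0.03125, positive; keep [1, 1.25]
z = 1.125 gives p = -0.9883, negative; keep [1.125, 1.25]
z = 1.1875 gives p = -0.478, negative; keep [1.1875, 1.25]

1.1875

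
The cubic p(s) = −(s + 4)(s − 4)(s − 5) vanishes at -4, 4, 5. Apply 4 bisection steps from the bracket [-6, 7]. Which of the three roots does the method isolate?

-4

midpoint 0.5: p = -70.875 < 0 → [-6, 0.5]
midpoint -2.75: p = -65.390625 < 0 → [-6, -2.75]
midpoint -4.375: p = 29.443359 > 0 → [-4.375, -2.75]
midpoint -3.5625: p = -28.3298 < 0 → [-4.375, -3.5625]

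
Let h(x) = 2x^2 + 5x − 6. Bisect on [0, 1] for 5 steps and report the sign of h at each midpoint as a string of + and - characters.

x = 0.5 gives h = -3, negative; keep [0.5, 1]
x = 0.75 gives h = -1.125, negative; keep [0.75, 1]
x = 0.875 gives h = -0.09375, negative; keep [0.875, 1]
x = 0.9375 gives h = 0.4453, positive; keep [0.875, 0.9375]
x = 0.90625 gives h = 0.1738, positive; keep [0.875, 0.90625]

---++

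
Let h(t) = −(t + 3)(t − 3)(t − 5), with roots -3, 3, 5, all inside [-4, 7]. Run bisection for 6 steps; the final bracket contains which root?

-3

t = 1.5 gives h = -23.625, negative; keep [-4, 1.5]
t = -1.25 gives h = -46.484375, negative; keep [-4, -1.25]
t = -2.625 gives h = -16.083984, negative; keep [-4, -2.625]
t = -3.3125 gives h = 16.3977, positive; keep [-3.3125, -2.625]
t = -2.96875 gives h = -1.4864, negative; keep [-3.3125, -2.96875]
t = -3.140625 gives h = 7.0296, positive; keep [-3.140625, -2.96875]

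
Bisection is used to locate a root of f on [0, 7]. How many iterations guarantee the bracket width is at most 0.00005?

18

Width after n steps is 7/2^n. Need 2^n ≥ 7/0.00005 = 140000.
2^17 = 131072 < 140000 ≤ 2^18 = 262144, so n = 18.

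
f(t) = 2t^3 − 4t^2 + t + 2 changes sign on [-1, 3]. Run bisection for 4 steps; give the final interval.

[-0.75, -0.5]

f(1) = 1 > 0, so the root lies in [-1, 1]
f(0) = 2 > 0, so the root lies in [-1, 0]
f(-0.5) = 0.25 > 0, so the root lies in [-1, -0.5]
f(-0.75) = -1.8438 < 0, so the root lies in [-0.75, -0.5]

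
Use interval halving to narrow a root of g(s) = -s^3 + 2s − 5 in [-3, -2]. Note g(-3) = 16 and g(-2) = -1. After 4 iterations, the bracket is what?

g(-2.5) = 5.625 > 0, so the root lies in [-2.5, -2]
g(-2.25) = 1.890625 > 0, so the root lies in [-2.25, -2]
g(-2.125) = 0.345703 > 0, so the root lies in [-2.125, -2]
g(-2.0625) = -0.3513 < 0, so the root lies in [-2.125, -2.0625]

[-2.125, -2.0625]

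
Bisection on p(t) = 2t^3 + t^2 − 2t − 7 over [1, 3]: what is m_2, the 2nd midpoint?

midpoint 2: p = 9 > 0 → [1, 2]
midpoint 1.5: p = -1 < 0 → [1.5, 2]

1.5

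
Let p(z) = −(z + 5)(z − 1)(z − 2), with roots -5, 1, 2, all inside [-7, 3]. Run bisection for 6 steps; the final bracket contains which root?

m = -2, p(m) = -36 (−); new bracket [-7, -2]
m = -4.5, p(m) = -17.875 (−); new bracket [-7, -4.5]
m = -5.75, p(m) = 39.234375 (+); new bracket [-5.75, -4.5]
m = -5.125, p(m) = 5.4551 (+); new bracket [-5.125, -4.5]
m = -4.8125, p(m) = -7.4246 (−); new bracket [-5.125, -4.8125]
m = -4.96875, p(m) = -1.2998 (−); new bracket [-5.125, -4.96875]

-5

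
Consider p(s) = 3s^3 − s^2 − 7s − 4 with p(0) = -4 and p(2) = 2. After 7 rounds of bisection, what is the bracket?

[1.90625, 1.921875]

midpoint 1: p = -9 < 0 → [1, 2]
midpoint 1.5: p = -6.625 < 0 → [1.5, 2]
midpoint 1.75: p = -3.234375 < 0 → [1.75, 2]
midpoint 1.875: p = -0.8652 < 0 → [1.875, 2]
midpoint 1.9375: p = 0.5032 > 0 → [1.875, 1.9375]
midpoint 1.90625: p = -0.1968 < 0 → [1.90625, 1.9375]
midpoint 1.921875: p = 0.1492 > 0 → [1.90625, 1.921875]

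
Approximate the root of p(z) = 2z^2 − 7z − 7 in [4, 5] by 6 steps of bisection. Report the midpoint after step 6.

4.296875

m = 4.5, p(m) = 2 (+); new bracket [4, 4.5]
m = 4.25, p(m) = -0.625 (−); new bracket [4.25, 4.5]
m = 4.375, p(m) = 0.65625 (+); new bracket [4.25, 4.375]
m = 4.3125, p(m) = 0.0078 (+); new bracket [4.25, 4.3125]
m = 4.28125, p(m) = -0.3105 (−); new bracket [4.28125, 4.3125]
m = 4.296875, p(m) = -0.1519 (−); new bracket [4.296875, 4.3125]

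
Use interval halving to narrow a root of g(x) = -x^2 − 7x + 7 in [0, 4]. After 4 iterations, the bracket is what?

[0.75, 1]

midpoint 2: g = -11 < 0 → [0, 2]
midpoint 1: g = -1 < 0 → [0, 1]
midpoint 0.5: g = 3.25 > 0 → [0.5, 1]
midpoint 0.75: g = 1.1875 > 0 → [0.75, 1]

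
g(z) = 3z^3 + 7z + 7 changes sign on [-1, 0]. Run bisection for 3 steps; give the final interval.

[-0.875, -0.75]

midpoint -0.5: g = 3.125 > 0 → [-1, -0.5]
midpoint -0.75: g = 0.484375 > 0 → [-1, -0.75]
midpoint -0.875: g = -1.134766 < 0 → [-0.875, -0.75]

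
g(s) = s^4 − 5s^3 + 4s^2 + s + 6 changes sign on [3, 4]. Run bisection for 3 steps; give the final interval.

[3.625, 3.75]

s = 3.5 gives g = -5.8125, negative; keep [3.5, 4]
s = 3.75 gives g = 0.082031, positive; keep [3.5, 3.75]
s = 3.625 gives g = -3.310303, negative; keep [3.625, 3.75]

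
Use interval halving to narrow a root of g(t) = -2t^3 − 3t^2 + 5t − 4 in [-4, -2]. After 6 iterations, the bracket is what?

midpoint -3: g = 8 > 0 → [-3, -2]
midpoint -2.5: g = -4 < 0 → [-3, -2.5]
midpoint -2.75: g = 1.15625 > 0 → [-2.75, -2.5]
midpoint -2.625: g = -1.6211 < 0 → [-2.75, -2.625]
midpoint -2.6875: g = -0.2837 < 0 → [-2.75, -2.6875]
midpoint -2.71875: g = 0.4233 > 0 → [-2.71875, -2.6875]

[-2.71875, -2.6875]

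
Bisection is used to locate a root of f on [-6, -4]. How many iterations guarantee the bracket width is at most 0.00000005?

Width after n steps is 2/2^n. Need 2^n ≥ 2/0.00000005 = 40000000.
2^25 = 33554432 < 40000000 ≤ 2^26 = 67108864, so n = 26.

26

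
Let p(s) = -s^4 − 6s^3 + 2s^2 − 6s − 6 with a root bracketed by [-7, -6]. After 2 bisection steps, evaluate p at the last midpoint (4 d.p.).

m = -6.5, p(m) = -19.8125 (−); new bracket [-6.5, -6]
m = -6.25, p(m) = 48.589844 (+); new bracket [-6.5, -6.25]

48.5898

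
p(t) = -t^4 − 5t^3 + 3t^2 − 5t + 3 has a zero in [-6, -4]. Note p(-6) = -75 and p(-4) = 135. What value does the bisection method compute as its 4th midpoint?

-5.625

m = -5, p(m) = 103 (+); new bracket [-6, -5]
m = -5.5, p(m) = 38.0625 (+); new bracket [-6, -5.5]
m = -5.75, p(m) = -11.644531 (−); new bracket [-5.75, -5.5]
m = -5.625, p(m) = 14.8103 (+); new bracket [-5.75, -5.625]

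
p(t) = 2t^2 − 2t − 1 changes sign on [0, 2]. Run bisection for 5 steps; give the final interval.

t = 1 gives p = -1, negative; keep [1, 2]
t = 1.5 gives p = 0.5, positive; keep [1, 1.5]
t = 1.25 gives p = -0.375, negative; keep [1.25, 1.5]
t = 1.375 gives p = 0.0312, positive; keep [1.25, 1.375]
t = 1.3125 gives p = -0.1797, negative; keep [1.3125, 1.375]

[1.3125, 1.375]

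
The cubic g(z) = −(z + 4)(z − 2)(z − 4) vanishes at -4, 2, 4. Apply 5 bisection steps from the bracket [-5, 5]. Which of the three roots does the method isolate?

m = 0, g(m) = -32 (−); new bracket [-5, 0]
m = -2.5, g(m) = -43.875 (−); new bracket [-5, -2.5]
m = -3.75, g(m) = -11.140625 (−); new bracket [-5, -3.75]
m = -4.375, g(m) = 20.0215 (+); new bracket [-4.375, -3.75]
m = -4.0625, g(m) = 3.0549 (+); new bracket [-4.0625, -3.75]

-4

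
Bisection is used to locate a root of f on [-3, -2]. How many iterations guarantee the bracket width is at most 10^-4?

14

Width after n steps is 1/2^n. Need 2^n ≥ 1/10^-4 = 10000.
2^13 = 8192 < 10000 ≤ 2^14 = 16384, so n = 14.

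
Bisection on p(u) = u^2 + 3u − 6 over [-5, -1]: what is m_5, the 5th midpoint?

-4.375

p(-3) = -6 < 0, so the root lies in [-5, -3]
p(-4) = -2 < 0, so the root lies in [-5, -4]
p(-4.5) = 0.75 > 0, so the root lies in [-4.5, -4]
p(-4.25) = -0.6875 < 0, so the root lies in [-4.5, -4.25]
p(-4.375) = 0.0156 > 0, so the root lies in [-4.375, -4.25]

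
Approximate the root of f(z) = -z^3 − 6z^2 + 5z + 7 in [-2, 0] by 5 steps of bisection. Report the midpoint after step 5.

midpoint -1: f = -3 < 0 → [-1, 0]
midpoint -0.5: f = 3.125 > 0 → [-1, -0.5]
midpoint -0.75: f = 0.296875 > 0 → [-1, -0.75]
midpoint -0.875: f = -1.2988 < 0 → [-0.875, -0.75]
midpoint -0.8125: f = -0.4871 < 0 → [-0.8125, -0.75]

-0.8125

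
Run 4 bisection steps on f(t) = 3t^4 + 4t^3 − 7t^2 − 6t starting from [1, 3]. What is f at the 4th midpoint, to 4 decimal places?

f(2) = 40 > 0, so the root lies in [1, 2]
f(1.5) = 3.9375 > 0, so the root lies in [1, 1.5]
f(1.25) = -3.300781 < 0, so the root lies in [1.25, 1.5]
f(1.375) = -0.3625 < 0, so the root lies in [1.375, 1.5]

-0.3625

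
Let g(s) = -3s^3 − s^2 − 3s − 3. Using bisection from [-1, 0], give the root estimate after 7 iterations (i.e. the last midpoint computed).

m = -0.5, g(m) = -1.375 (−); new bracket [-1, -0.5]
m = -0.75, g(m) = -0.046875 (−); new bracket [-1, -0.75]
m = -0.875, g(m) = 0.869141 (+); new bracket [-0.875, -0.75]
m = -0.8125, g(m) = 0.3865 (+); new bracket [-0.8125, -0.75]
m = -0.78125, g(m) = 0.1639 (+); new bracket [-0.78125, -0.75]
m = -0.765625, g(m) = 0.0571 (+); new bracket [-0.765625, -0.75]
m = -0.7578125, g(m) = 0.0047 (+); new bracket [-0.7578125, -0.75]

-0.7578125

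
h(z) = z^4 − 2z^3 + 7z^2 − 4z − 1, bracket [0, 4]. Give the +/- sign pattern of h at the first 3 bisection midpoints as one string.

h(2) = 19 > 0, so the root lies in [0, 2]
h(1) = 1 > 0, so the root lies in [0, 1]
h(0.5) = -1.4375 < 0, so the root lies in [0.5, 1]

++-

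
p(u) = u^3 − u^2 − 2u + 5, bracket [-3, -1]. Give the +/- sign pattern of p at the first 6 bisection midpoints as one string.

u = -2 gives p = -3, negative; keep [-2, -1]
u = -1.5 gives p = 2.375, positive; keep [-2, -1.5]
u = -1.75 gives p = 0.078125, positive; keep [-2, -1.75]
u = -1.875 gives p = -1.3574, negative; keep [-1.875, -1.75]
u = -1.8125 gives p = -0.6145, negative; keep [-1.8125, -1.75]
u = -1.78125 gives p = -0.262, negative; keep [-1.78125, -1.75]

-++---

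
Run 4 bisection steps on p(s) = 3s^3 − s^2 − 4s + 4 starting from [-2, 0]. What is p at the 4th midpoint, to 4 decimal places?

-0.1895

m = -1, p(m) = 4 (+); new bracket [-2, -1]
m = -1.5, p(m) = -2.375 (−); new bracket [-1.5, -1]
m = -1.25, p(m) = 1.578125 (+); new bracket [-1.5, -1.25]
m = -1.375, p(m) = -0.1895 (−); new bracket [-1.375, -1.25]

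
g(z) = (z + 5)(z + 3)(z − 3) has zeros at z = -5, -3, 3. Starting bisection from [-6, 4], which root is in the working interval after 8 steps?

midpoint -1: g = -32 < 0 → [-1, 4]
midpoint 1.5: g = -43.875 < 0 → [1.5, 4]
midpoint 2.75: g = -11.140625 < 0 → [2.75, 4]
midpoint 3.375: g = 20.0215 > 0 → [2.75, 3.375]
midpoint 3.0625: g = 3.0549 > 0 → [2.75, 3.0625]
midpoint 2.90625: g = -4.3778 < 0 → [2.90625, 3.0625]
midpoint 2.984375: g = -0.7466 < 0 → [2.984375, 3.0625]
midpoint 3.0234375: g = 1.1327 > 0 → [2.984375, 3.0234375]

3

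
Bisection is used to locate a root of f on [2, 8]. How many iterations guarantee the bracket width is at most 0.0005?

Width after n steps is 6/2^n. Need 2^n ≥ 6/0.0005 = 12000.
2^13 = 8192 < 12000 ≤ 2^14 = 16384, so n = 14.

14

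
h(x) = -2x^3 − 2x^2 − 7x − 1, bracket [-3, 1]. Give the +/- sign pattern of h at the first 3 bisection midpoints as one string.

m = -1, h(m) = 6 (+); new bracket [-1, 1]
m = 0, h(m) = -1 (−); new bracket [-1, 0]
m = -0.5, h(m) = 2.25 (+); new bracket [-0.5, 0]

+-+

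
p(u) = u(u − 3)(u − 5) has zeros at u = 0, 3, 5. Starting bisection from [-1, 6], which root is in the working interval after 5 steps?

0

u = 2.5 gives p = 3.125, positive; keep [-1, 2.5]
u = 0.75 gives p = 7.171875, positive; keep [-1, 0.75]
u = -0.125 gives p = -2.001953, negative; keep [-0.125, 0.75]
u = 0.3125 gives p = 3.9368, positive; keep [-0.125, 0.3125]
u = 0.09375 gives p = 1.3368, positive; keep [-0.125, 0.09375]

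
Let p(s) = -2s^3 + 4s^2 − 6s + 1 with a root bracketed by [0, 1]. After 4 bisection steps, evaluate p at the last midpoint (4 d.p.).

0.0024

s = 0.5 gives p = -1.25, negative; keep [0, 0.5]
s = 0.25 gives p = -0.28125, negative; keep [0, 0.25]
s = 0.125 gives p = 0.308594, positive; keep [0.125, 0.25]
s = 0.1875 gives p = 0.0024, positive; keep [0.1875, 0.25]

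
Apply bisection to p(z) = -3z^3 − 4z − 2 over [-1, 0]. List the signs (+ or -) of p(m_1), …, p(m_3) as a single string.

+--

m = -0.5, p(m) = 0.375 (+); new bracket [-0.5, 0]
m = -0.25, p(m) = -0.953125 (−); new bracket [-0.5, -0.25]
m = -0.375, p(m) = -0.341797 (−); new bracket [-0.5, -0.375]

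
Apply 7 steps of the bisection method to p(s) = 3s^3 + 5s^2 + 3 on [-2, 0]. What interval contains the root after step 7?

m = -1, p(m) = 5 (+); new bracket [-2, -1]
m = -1.5, p(m) = 4.125 (+); new bracket [-2, -1.5]
m = -1.75, p(m) = 2.234375 (+); new bracket [-2, -1.75]
m = -1.875, p(m) = 0.8027 (+); new bracket [-2, -1.875]
m = -1.9375, p(m) = -0.05 (−); new bracket [-1.9375, -1.875]
m = -1.90625, p(m) = 0.3882 (+); new bracket [-1.9375, -1.90625]
m = -1.921875, p(m) = 0.1721 (+); new bracket [-1.9375, -1.921875]

[-1.9375, -1.921875]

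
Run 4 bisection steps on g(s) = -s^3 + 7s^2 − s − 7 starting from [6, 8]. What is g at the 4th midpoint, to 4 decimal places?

m = 7, g(m) = -14 (−); new bracket [6, 7]
m = 6.5, g(m) = 7.625 (+); new bracket [6.5, 7]
m = 6.75, g(m) = -2.359375 (−); new bracket [6.5, 6.75]
m = 6.625, g(m) = 2.834 (+); new bracket [6.625, 6.75]

2.8340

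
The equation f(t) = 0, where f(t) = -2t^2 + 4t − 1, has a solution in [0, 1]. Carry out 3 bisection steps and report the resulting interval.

[0.25, 0.375]

midpoint 0.5: f = 0.5 > 0 → [0, 0.5]
midpoint 0.25: f = -0.125 < 0 → [0.25, 0.5]
midpoint 0.375: f = 0.21875 > 0 → [0.25, 0.375]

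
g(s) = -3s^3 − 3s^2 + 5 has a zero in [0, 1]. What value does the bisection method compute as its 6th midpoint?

m = 0.5, g(m) = 3.875 (+); new bracket [0.5, 1]
m = 0.75, g(m) = 2.046875 (+); new bracket [0.75, 1]
m = 0.875, g(m) = 0.693359 (+); new bracket [0.875, 1]
m = 0.9375, g(m) = -0.1086 (−); new bracket [0.875, 0.9375]
m = 0.90625, g(m) = 0.3033 (+); new bracket [0.90625, 0.9375]
m = 0.921875, g(m) = 0.1001 (+); new bracket [0.921875, 0.9375]

0.921875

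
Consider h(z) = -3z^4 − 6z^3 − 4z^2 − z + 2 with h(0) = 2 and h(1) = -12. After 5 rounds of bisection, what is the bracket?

[0.4375, 0.46875]

m = 0.5, h(m) = -0.4375 (−); new bracket [0, 0.5]
m = 0.25, h(m) = 1.394531 (+); new bracket [0.25, 0.5]
m = 0.375, h(m) = 0.686768 (+); new bracket [0.375, 0.5]
m = 0.4375, h(m) = 0.1845 (+); new bracket [0.4375, 0.5]
m = 0.46875, h(m) = -0.1105 (−); new bracket [0.4375, 0.46875]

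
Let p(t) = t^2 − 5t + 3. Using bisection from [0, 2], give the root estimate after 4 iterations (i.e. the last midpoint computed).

p(1) = -1 < 0, so the root lies in [0, 1]
p(0.5) = 0.75 > 0, so the root lies in [0.5, 1]
p(0.75) = -0.1875 < 0, so the root lies in [0.5, 0.75]
p(0.625) = 0.2656 > 0, so the root lies in [0.625, 0.75]

0.625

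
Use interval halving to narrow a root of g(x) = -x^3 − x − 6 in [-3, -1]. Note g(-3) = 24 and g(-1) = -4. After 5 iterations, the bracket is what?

x = -2 gives g = 4, positive; keep [-2, -1]
x = -1.5 gives g = -1.125, negative; keep [-2, -1.5]
x = -1.75 gives g = 1.109375, positive; keep [-1.75, -1.5]
x = -1.625 gives g = -0.084, negative; keep [-1.75, -1.625]
x = -1.6875 gives g = 0.4929, positive; keep [-1.6875, -1.625]

[-1.6875, -1.625]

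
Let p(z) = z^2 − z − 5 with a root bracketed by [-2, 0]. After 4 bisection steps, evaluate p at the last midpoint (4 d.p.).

z = -1 gives p = -3, negative; keep [-2, -1]
z = -1.5 gives p = -1.25, negative; keep [-2, -1.5]
z = -1.75 gives p = -0.1875, negative; keep [-2, -1.75]
z = -1.875 gives p = 0.3906, positive; keep [-1.875, -1.75]

0.3906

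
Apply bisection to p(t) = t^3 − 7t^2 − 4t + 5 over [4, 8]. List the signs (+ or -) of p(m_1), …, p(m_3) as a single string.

--+

midpoint 6: p = -55 < 0 → [6, 8]
midpoint 7: p = -23 < 0 → [7, 8]
midpoint 7.5: p = 3.125 > 0 → [7, 7.5]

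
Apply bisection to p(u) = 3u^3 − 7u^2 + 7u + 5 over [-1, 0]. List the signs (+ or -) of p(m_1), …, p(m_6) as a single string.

midpoint -0.5: p = -0.625 < 0 → [-0.5, 0]
midpoint -0.25: p = 2.765625 > 0 → [-0.5, -0.25]
midpoint -0.375: p = 1.232422 > 0 → [-0.5, -0.375]
midpoint -0.4375: p = 0.3464 > 0 → [-0.5, -0.4375]
midpoint -0.46875: p = -0.1283 < 0 → [-0.46875, -0.4375]
midpoint -0.453125: p = 0.1118 > 0 → [-0.46875, -0.453125]

-+++-+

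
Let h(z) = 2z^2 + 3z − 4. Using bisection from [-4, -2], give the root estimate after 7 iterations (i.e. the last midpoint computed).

z = -3 gives h = 5, positive; keep [-3, -2]
z = -2.5 gives h = 1, positive; keep [-2.5, -2]
z = -2.25 gives h = -0.625, negative; keep [-2.5, -2.25]
z = -2.375 gives h = 0.1562, positive; keep [-2.375, -2.25]
z = -2.3125 gives h = -0.2422, negative; keep [-2.375, -2.3125]
z = -2.34375 gives h = -0.0449, negative; keep [-2.375, -2.34375]
z = -2.359375 gives h = 0.0552, positive; keep [-2.359375, -2.34375]

-2.359375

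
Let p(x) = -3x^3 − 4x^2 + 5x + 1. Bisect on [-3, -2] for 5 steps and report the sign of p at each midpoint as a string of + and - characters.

midpoint -2.5: p = 10.375 > 0 → [-2.5, -2]
midpoint -2.25: p = 3.671875 > 0 → [-2.25, -2]
midpoint -2.125: p = 1.099609 > 0 → [-2.125, -2]
midpoint -2.0625: p = -0.0071 < 0 → [-2.125, -2.0625]
midpoint -2.09375: p = 0.5318 > 0 → [-2.09375, -2.0625]

+++-+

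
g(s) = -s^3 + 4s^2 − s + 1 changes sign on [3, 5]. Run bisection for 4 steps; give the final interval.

midpoint 4: g = -3 < 0 → [3, 4]
midpoint 3.5: g = 3.625 > 0 → [3.5, 4]
midpoint 3.75: g = 0.765625 > 0 → [3.75, 4]
midpoint 3.875: g = -0.998 < 0 → [3.75, 3.875]

[3.75, 3.875]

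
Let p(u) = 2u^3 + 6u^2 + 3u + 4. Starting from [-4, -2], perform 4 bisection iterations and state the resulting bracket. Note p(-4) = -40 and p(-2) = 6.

[-2.75, -2.625]

midpoint -3: p = -5 < 0 → [-3, -2]
midpoint -2.5: p = 2.75 > 0 → [-3, -2.5]
midpoint -2.75: p = -0.46875 < 0 → [-2.75, -2.5]
midpoint -2.625: p = 1.293 > 0 → [-2.75, -2.625]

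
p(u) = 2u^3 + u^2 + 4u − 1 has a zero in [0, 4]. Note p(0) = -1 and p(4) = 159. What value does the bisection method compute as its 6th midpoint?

0.1875

m = 2, p(m) = 27 (+); new bracket [0, 2]
m = 1, p(m) = 6 (+); new bracket [0, 1]
m = 0.5, p(m) = 1.5 (+); new bracket [0, 0.5]
m = 0.25, p(m) = 0.0938 (+); new bracket [0, 0.25]
m = 0.125, p(m) = -0.4805 (−); new bracket [0.125, 0.25]
m = 0.1875, p(m) = -0.2017 (−); new bracket [0.1875, 0.25]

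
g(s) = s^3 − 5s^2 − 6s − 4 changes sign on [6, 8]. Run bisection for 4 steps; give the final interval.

[6, 6.125]

midpoint 7: g = 52 > 0 → [6, 7]
midpoint 6.5: g = 20.375 > 0 → [6, 6.5]
midpoint 6.25: g = 7.328125 > 0 → [6, 6.25]
midpoint 6.125: g = 1.4551 > 0 → [6, 6.125]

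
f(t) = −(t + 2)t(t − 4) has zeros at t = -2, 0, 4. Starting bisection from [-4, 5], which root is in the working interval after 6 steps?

4

midpoint 0.5: f = 4.375 > 0 → [0.5, 5]
midpoint 2.75: f = 16.328125 > 0 → [2.75, 5]
midpoint 3.875: f = 2.845703 > 0 → [3.875, 5]
midpoint 4.4375: f = -12.4978 < 0 → [3.875, 4.4375]
midpoint 4.15625: f = -3.998 < 0 → [3.875, 4.15625]
midpoint 4.015625: f = -0.3774 < 0 → [3.875, 4.015625]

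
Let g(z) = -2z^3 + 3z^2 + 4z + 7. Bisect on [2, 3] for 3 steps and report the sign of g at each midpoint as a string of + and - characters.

+-+

m = 2.5, g(m) = 4.5 (+); new bracket [2.5, 3]
m = 2.75, g(m) = -0.90625 (−); new bracket [2.5, 2.75]
m = 2.625, g(m) = 1.996094 (+); new bracket [2.625, 2.75]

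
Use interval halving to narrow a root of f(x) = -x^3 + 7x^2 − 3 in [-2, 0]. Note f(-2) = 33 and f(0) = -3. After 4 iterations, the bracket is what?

m = -1, f(m) = 5 (+); new bracket [-1, 0]
m = -0.5, f(m) = -1.125 (−); new bracket [-1, -0.5]
m = -0.75, f(m) = 1.359375 (+); new bracket [-0.75, -0.5]
m = -0.625, f(m) = -0.0215 (−); new bracket [-0.75, -0.625]

[-0.75, -0.625]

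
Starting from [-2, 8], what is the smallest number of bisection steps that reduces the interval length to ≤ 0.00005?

Width after n steps is 10/2^n. Need 2^n ≥ 10/0.00005 = 200000.
2^17 = 131072 < 200000 ≤ 2^18 = 262144, so n = 18.

18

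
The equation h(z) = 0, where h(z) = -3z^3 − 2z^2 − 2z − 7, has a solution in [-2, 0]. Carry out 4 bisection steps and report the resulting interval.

[-1.5, -1.375]

h(-1) = -4 < 0, so the root lies in [-2, -1]
h(-1.5) = 1.625 > 0, so the root lies in [-1.5, -1]
h(-1.25) = -1.765625 < 0, so the root lies in [-1.5, -1.25]
h(-1.375) = -0.2324 < 0, so the root lies in [-1.5, -1.375]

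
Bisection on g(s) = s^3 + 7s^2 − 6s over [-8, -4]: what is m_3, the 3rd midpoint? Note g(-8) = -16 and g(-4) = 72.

-7.5

midpoint -6: g = 72 > 0 → [-8, -6]
midpoint -7: g = 42 > 0 → [-8, -7]
midpoint -7.5: g = 16.875 > 0 → [-8, -7.5]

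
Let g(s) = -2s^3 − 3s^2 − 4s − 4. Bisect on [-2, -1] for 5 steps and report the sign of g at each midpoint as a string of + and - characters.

++--+

s = -1.5 gives g = 2, positive; keep [-1.5, -1]
s = -1.25 gives g = 0.21875, positive; keep [-1.25, -1]
s = -1.125 gives g = -0.449219, negative; keep [-1.25, -1.125]
s = -1.1875 gives g = -0.1313, negative; keep [-1.25, -1.1875]
s = -1.21875 gives g = 0.0395, positive; keep [-1.21875, -1.1875]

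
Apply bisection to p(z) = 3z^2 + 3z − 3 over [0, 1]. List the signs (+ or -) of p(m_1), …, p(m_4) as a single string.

-++-

p(0.5) = -0.75 < 0, so the root lies in [0.5, 1]
p(0.75) = 0.9375 > 0, so the root lies in [0.5, 0.75]
p(0.625) = 0.046875 > 0, so the root lies in [0.5, 0.625]
p(0.5625) = -0.3633 < 0, so the root lies in [0.5625, 0.625]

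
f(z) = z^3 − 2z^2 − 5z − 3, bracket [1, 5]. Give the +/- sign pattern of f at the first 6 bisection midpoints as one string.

z = 3 gives f = -9, negative; keep [3, 5]
z = 4 gives f = 9, positive; keep [3, 4]
z = 3.5 gives f = -2.125, negative; keep [3.5, 4]
z = 3.75 gives f = 2.8594, positive; keep [3.5, 3.75]
z = 3.625 gives f = 0.2285, positive; keep [3.5, 3.625]
z = 3.5625 gives f = -0.9822, negative; keep [3.5625, 3.625]

-+-++-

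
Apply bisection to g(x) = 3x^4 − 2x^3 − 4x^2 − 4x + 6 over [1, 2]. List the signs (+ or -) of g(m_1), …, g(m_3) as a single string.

-++

m = 1.5, g(m) = -0.5625 (−); new bracket [1.5, 2]
m = 1.75, g(m) = 4.167969 (+); new bracket [1.5, 1.75]
m = 1.625, g(m) = 1.27417 (+); new bracket [1.5, 1.625]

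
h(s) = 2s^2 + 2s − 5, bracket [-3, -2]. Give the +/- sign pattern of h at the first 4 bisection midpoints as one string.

midpoint -2.5: h = 2.5 > 0 → [-2.5, -2]
midpoint -2.25: h = 0.625 > 0 → [-2.25, -2]
midpoint -2.125: h = -0.21875 < 0 → [-2.25, -2.125]
midpoint -2.1875: h = 0.1953 > 0 → [-2.1875, -2.125]

++-+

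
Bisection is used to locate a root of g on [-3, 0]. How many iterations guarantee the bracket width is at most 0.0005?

Width after n steps is 3/2^n. Need 2^n ≥ 3/0.0005 = 6000.
2^12 = 4096 < 6000 ≤ 2^13 = 8192, so n = 13.

13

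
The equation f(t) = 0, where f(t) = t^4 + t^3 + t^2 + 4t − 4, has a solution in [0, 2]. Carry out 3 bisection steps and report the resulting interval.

f(1) = 3 > 0, so the root lies in [0, 1]
f(0.5) = -1.5625 < 0, so the root lies in [0.5, 1]
f(0.75) = 0.300781 > 0, so the root lies in [0.5, 0.75]

[0.5, 0.75]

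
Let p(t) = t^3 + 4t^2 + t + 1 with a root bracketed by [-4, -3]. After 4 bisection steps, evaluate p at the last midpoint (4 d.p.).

t = -3.5 gives p = 3.625, positive; keep [-4, -3.5]
t = -3.75 gives p = 0.765625, positive; keep [-4, -3.75]
t = -3.875 gives p = -0.998047, negative; keep [-3.875, -3.75]
t = -3.8125 gives p = -0.0872, negative; keep [-3.8125, -3.75]

-0.0872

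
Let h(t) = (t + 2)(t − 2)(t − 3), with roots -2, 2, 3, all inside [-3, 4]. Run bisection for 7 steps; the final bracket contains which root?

-2

midpoint 0.5: h = 9.375 > 0 → [-3, 0.5]
midpoint -1.25: h = 10.359375 > 0 → [-3, -1.25]
midpoint -2.125: h = -2.642578 < 0 → [-2.125, -1.25]
midpoint -1.6875: h = 5.4016 > 0 → [-2.125, -1.6875]
midpoint -1.90625: h = 1.7967 > 0 → [-2.125, -1.90625]
midpoint -2.015625: h = -0.3147 < 0 → [-2.015625, -1.90625]
midpoint -1.9609375: h = 0.7676 > 0 → [-2.015625, -1.9609375]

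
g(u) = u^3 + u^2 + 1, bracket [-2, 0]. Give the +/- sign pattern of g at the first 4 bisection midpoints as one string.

u = -1 gives g = 1, positive; keep [-2, -1]
u = -1.5 gives g = -0.125, negative; keep [-1.5, -1]
u = -1.25 gives g = 0.609375, positive; keep [-1.5, -1.25]
u = -1.375 gives g = 0.291, positive; keep [-1.5, -1.375]

+-++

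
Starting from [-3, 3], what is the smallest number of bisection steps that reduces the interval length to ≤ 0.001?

Width after n steps is 6/2^n. Need 2^n ≥ 6/0.001 = 6000.
2^12 = 4096 < 6000 ≤ 2^13 = 8192, so n = 13.

13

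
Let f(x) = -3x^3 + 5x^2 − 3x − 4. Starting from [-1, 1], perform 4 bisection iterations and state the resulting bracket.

x = 0 gives f = -4, negative; keep [-1, 0]
x = -0.5 gives f = -0.875, negative; keep [-1, -0.5]
x = -0.75 gives f = 2.328125, positive; keep [-0.75, -0.5]
x = -0.625 gives f = 0.5605, positive; keep [-0.625, -0.5]

[-0.625, -0.5]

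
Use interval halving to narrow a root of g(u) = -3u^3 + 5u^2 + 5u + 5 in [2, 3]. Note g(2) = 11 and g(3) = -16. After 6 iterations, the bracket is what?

[2.5625, 2.578125]

midpoint 2.5: g = 1.875 > 0 → [2.5, 3]
midpoint 2.75: g = -5.828125 < 0 → [2.5, 2.75]
midpoint 2.625: g = -1.685547 < 0 → [2.5, 2.625]
midpoint 2.5625: g = 0.1653 > 0 → [2.5625, 2.625]
midpoint 2.59375: g = -0.7422 < 0 → [2.5625, 2.59375]
midpoint 2.578125: g = -0.284 < 0 → [2.5625, 2.578125]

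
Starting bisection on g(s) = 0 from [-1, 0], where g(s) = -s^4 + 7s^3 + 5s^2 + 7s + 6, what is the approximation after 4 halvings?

-0.8125

g(-0.5) = 2.8125 > 0, so the root lies in [-1, -0.5]
g(-0.75) = 0.292969 > 0, so the root lies in [-1, -0.75]
g(-0.875) = -1.57251 < 0, so the root lies in [-0.875, -0.75]
g(-0.8125) = -0.5772 < 0, so the root lies in [-0.8125, -0.75]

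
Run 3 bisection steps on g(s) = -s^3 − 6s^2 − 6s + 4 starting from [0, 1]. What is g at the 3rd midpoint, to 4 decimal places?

0.8535

midpoint 0.5: g = -0.625 < 0 → [0, 0.5]
midpoint 0.25: g = 2.109375 > 0 → [0.25, 0.5]
midpoint 0.375: g = 0.853516 > 0 → [0.375, 0.5]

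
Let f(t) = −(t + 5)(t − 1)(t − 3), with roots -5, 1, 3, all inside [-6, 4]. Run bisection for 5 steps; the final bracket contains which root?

-5

f(-1) = -32 < 0, so the root lies in [-6, -1]
f(-3.5) = -43.875 < 0, so the root lies in [-6, -3.5]
f(-4.75) = -11.140625 < 0, so the root lies in [-6, -4.75]
f(-5.375) = 20.0215 > 0, so the root lies in [-5.375, -4.75]
f(-5.0625) = 3.0549 > 0, so the root lies in [-5.0625, -4.75]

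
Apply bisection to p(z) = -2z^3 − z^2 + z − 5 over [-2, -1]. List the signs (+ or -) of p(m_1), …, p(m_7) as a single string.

-+-+---

z = -1.5 gives p = -2, negative; keep [-2, -1.5]
z = -1.75 gives p = 0.90625, positive; keep [-1.75, -1.5]
z = -1.625 gives p = -0.683594, negative; keep [-1.75, -1.625]
z = -1.6875 gives p = 0.0757, positive; keep [-1.6875, -1.625]
z = -1.65625 gives p = -0.3127, negative; keep [-1.6875, -1.65625]
z = -1.671875 gives p = -0.1207, negative; keep [-1.6875, -1.671875]
z = -1.6796875 gives p = -0.0231, negative; keep [-1.6875, -1.6796875]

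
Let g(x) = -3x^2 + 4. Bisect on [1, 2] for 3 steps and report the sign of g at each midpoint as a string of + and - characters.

m = 1.5, g(m) = -2.75 (−); new bracket [1, 1.5]
m = 1.25, g(m) = -0.6875 (−); new bracket [1, 1.25]
m = 1.125, g(m) = 0.203125 (+); new bracket [1.125, 1.25]

--+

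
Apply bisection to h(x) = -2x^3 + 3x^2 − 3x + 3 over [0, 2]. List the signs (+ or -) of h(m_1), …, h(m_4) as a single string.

+-+-

h(1) = 1 > 0, so the root lies in [1, 2]
h(1.5) = -1.5 < 0, so the root lies in [1, 1.5]
h(1.25) = 0.03125 > 0, so the root lies in [1.25, 1.5]
h(1.375) = -0.6523 < 0, so the root lies in [1.25, 1.375]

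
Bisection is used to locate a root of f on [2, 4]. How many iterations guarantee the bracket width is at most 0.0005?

12

Width after n steps is 2/2^n. Need 2^n ≥ 2/0.0005 = 4000.
2^11 = 2048 < 4000 ≤ 2^12 = 4096, so n = 12.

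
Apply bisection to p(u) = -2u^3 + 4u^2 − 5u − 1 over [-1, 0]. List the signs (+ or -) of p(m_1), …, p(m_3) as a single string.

++-

m = -0.5, p(m) = 2.75 (+); new bracket [-0.5, 0]
m = -0.25, p(m) = 0.53125 (+); new bracket [-0.25, 0]
m = -0.125, p(m) = -0.308594 (−); new bracket [-0.25, -0.125]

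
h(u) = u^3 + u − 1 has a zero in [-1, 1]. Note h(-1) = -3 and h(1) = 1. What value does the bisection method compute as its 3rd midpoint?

h(0) = -1 < 0, so the root lies in [0, 1]
h(0.5) = -0.375 < 0, so the root lies in [0.5, 1]
h(0.75) = 0.171875 > 0, so the root lies in [0.5, 0.75]

0.75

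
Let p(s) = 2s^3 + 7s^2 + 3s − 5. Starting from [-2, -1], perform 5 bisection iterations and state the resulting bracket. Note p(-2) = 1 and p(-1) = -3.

p(-1.5) = -0.5 < 0, so the root lies in [-2, -1.5]
p(-1.75) = 0.46875 > 0, so the root lies in [-1.75, -1.5]
p(-1.625) = 0.027344 > 0, so the root lies in [-1.625, -1.5]
p(-1.5625) = -0.2271 < 0, so the root lies in [-1.625, -1.5625]
p(-1.59375) = -0.0974 < 0, so the root lies in [-1.625, -1.59375]

[-1.625, -1.59375]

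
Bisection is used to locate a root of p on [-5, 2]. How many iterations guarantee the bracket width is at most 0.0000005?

Width after n steps is 7/2^n. Need 2^n ≥ 7/0.0000005 = 14000000.
2^23 = 8388608 < 14000000 ≤ 2^24 = 16777216, so n = 24.

24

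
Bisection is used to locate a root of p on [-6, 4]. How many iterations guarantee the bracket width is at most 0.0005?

15

Width after n steps is 10/2^n. Need 2^n ≥ 10/0.0005 = 20000.
2^14 = 16384 < 20000 ≤ 2^15 = 32768, so n = 15.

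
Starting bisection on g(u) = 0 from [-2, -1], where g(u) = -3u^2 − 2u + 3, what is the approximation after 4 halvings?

u = -1.5 gives g = -0.75, negative; keep [-1.5, -1]
u = -1.25 gives g = 0.8125, positive; keep [-1.5, -1.25]
u = -1.375 gives g = 0.078125, positive; keep [-1.5, -1.375]
u = -1.4375 gives g = -0.3242, negative; keep [-1.4375, -1.375]

-1.4375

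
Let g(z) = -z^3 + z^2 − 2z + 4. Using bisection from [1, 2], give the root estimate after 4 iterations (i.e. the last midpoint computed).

1.4375

z = 1.5 gives g = -0.125, negative; keep [1, 1.5]
z = 1.25 gives g = 1.109375, positive; keep [1.25, 1.5]
z = 1.375 gives g = 0.541016, positive; keep [1.375, 1.5]
z = 1.4375 gives g = 0.2209, positive; keep [1.4375, 1.5]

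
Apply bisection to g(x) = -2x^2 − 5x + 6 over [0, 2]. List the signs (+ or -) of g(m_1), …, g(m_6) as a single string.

-+++--

x = 1 gives g = -1, negative; keep [0, 1]
x = 0.5 gives g = 3, positive; keep [0.5, 1]
x = 0.75 gives g = 1.125, positive; keep [0.75, 1]
x = 0.875 gives g = 0.0938, positive; keep [0.875, 1]
x = 0.9375 gives g = -0.4453, negative; keep [0.875, 0.9375]
x = 0.90625 gives g = -0.1738, negative; keep [0.875, 0.90625]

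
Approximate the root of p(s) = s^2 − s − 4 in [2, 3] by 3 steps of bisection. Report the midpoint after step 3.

p(2.5) = -0.25 < 0, so the root lies in [2.5, 3]
p(2.75) = 0.8125 > 0, so the root lies in [2.5, 2.75]
p(2.625) = 0.265625 > 0, so the root lies in [2.5, 2.625]

2.625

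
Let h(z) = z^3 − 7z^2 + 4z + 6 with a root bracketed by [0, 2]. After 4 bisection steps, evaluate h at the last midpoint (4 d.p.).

h(1) = 4 > 0, so the root lies in [1, 2]
h(1.5) = -0.375 < 0, so the root lies in [1, 1.5]
h(1.25) = 2.015625 > 0, so the root lies in [1.25, 1.5]
h(1.375) = 0.8652 > 0, so the root lies in [1.375, 1.5]

0.8652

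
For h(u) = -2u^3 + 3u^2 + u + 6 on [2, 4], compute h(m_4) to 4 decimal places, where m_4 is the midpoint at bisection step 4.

u = 3 gives h = -18, negative; keep [2, 3]
u = 2.5 gives h = -4, negative; keep [2, 2.5]
u = 2.25 gives h = 0.65625, positive; keep [2.25, 2.5]
u = 2.375 gives h = -1.4961, negative; keep [2.25, 2.375]

-1.4961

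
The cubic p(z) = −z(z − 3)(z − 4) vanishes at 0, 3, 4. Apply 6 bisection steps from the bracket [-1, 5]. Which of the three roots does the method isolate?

0

midpoint 2: p = -4 < 0 → [-1, 2]
midpoint 0.5: p = -4.375 < 0 → [-1, 0.5]
midpoint -0.25: p = 3.453125 > 0 → [-0.25, 0.5]
midpoint 0.125: p = -1.3926 < 0 → [-0.25, 0.125]
midpoint -0.0625: p = 0.7776 > 0 → [-0.0625, 0.125]
midpoint 0.03125: p = -0.3682 < 0 → [-0.0625, 0.03125]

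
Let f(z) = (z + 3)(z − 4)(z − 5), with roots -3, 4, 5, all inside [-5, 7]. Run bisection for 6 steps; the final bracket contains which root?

-3

midpoint 1: f = 48 > 0 → [-5, 1]
midpoint -2: f = 42 > 0 → [-5, -2]
midpoint -3.5: f = -31.875 < 0 → [-3.5, -2]
midpoint -2.75: f = 13.0781 > 0 → [-3.5, -2.75]
midpoint -3.125: f = -7.2363 < 0 → [-3.125, -2.75]
midpoint -2.9375: f = 3.4417 > 0 → [-3.125, -2.9375]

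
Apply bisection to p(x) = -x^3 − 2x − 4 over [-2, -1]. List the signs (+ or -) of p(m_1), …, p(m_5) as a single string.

++-+-

m = -1.5, p(m) = 2.375 (+); new bracket [-1.5, -1]
m = -1.25, p(m) = 0.453125 (+); new bracket [-1.25, -1]
m = -1.125, p(m) = -0.326172 (−); new bracket [-1.25, -1.125]
m = -1.1875, p(m) = 0.0496 (+); new bracket [-1.1875, -1.125]
m = -1.15625, p(m) = -0.1417 (−); new bracket [-1.1875, -1.15625]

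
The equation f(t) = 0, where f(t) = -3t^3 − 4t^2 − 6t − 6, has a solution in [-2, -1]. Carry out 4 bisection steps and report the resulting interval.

midpoint -1.5: f = 4.125 > 0 → [-1.5, -1]
midpoint -1.25: f = 1.109375 > 0 → [-1.25, -1]
midpoint -1.125: f = -0.041016 < 0 → [-1.25, -1.125]
midpoint -1.1875: f = 0.5081 > 0 → [-1.1875, -1.125]

[-1.1875, -1.125]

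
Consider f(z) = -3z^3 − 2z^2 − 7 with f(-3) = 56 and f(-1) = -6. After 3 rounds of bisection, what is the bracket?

z = -2 gives f = 9, positive; keep [-2, -1]
z = -1.5 gives f = -1.375, negative; keep [-2, -1.5]
z = -1.75 gives f = 2.953125, positive; keep [-1.75, -1.5]

[-1.75, -1.5]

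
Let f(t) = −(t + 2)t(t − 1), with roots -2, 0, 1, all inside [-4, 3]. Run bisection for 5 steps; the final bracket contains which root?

midpoint -0.5: f = -1.125 < 0 → [-4, -0.5]
midpoint -2.25: f = 1.828125 > 0 → [-2.25, -0.5]
midpoint -1.375: f = -2.041016 < 0 → [-2.25, -1.375]
midpoint -1.8125: f = -0.9558 < 0 → [-2.25, -1.8125]
midpoint -2.03125: f = 0.1924 > 0 → [-2.03125, -1.8125]

-2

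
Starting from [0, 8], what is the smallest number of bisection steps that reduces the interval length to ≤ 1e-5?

Width after n steps is 8/2^n. Need 2^n ≥ 8/1e-5 = 800000.
2^19 = 524288 < 800000 ≤ 2^20 = 1048576, so n = 20.

20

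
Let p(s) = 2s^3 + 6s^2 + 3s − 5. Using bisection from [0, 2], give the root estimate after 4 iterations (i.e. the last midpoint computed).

0.625

p(1) = 6 > 0, so the root lies in [0, 1]
p(0.5) = -1.75 < 0, so the root lies in [0.5, 1]
p(0.75) = 1.46875 > 0, so the root lies in [0.5, 0.75]
p(0.625) = -0.293 < 0, so the root lies in [0.625, 0.75]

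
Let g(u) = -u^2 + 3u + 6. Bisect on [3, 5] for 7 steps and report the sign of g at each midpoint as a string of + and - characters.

+-+-+++

m = 4, g(m) = 2 (+); new bracket [4, 5]
m = 4.5, g(m) = -0.75 (−); new bracket [4, 4.5]
m = 4.25, g(m) = 0.6875 (+); new bracket [4.25, 4.5]
m = 4.375, g(m) = -0.0156 (−); new bracket [4.25, 4.375]
m = 4.3125, g(m) = 0.3398 (+); new bracket [4.3125, 4.375]
m = 4.34375, g(m) = 0.1631 (+); new bracket [4.34375, 4.375]
m = 4.359375, g(m) = 0.074 (+); new bracket [4.359375, 4.375]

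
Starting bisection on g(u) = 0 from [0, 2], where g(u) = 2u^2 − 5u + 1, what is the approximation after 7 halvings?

u = 1 gives g = -2, negative; keep [0, 1]
u = 0.5 gives g = -1, negative; keep [0, 0.5]
u = 0.25 gives g = -0.125, negative; keep [0, 0.25]
u = 0.125 gives g = 0.4062, positive; keep [0.125, 0.25]
u = 0.1875 gives g = 0.1328, positive; keep [0.1875, 0.25]
u = 0.21875 gives g = 0.002, positive; keep [0.21875, 0.25]
u = 0.234375 gives g = -0.062, negative; keep [0.21875, 0.234375]

0.234375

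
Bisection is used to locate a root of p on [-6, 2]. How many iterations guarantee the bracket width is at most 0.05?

8

Width after n steps is 8/2^n. Need 2^n ≥ 8/0.05 = 160.
2^7 = 128 < 160 ≤ 2^8 = 256, so n = 8.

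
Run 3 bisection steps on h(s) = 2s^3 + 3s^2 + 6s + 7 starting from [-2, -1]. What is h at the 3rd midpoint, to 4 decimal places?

-0.7773

s = -1.5 gives h = -2, negative; keep [-1.5, -1]
s = -1.25 gives h = 0.28125, positive; keep [-1.5, -1.25]
s = -1.375 gives h = -0.777344, negative; keep [-1.375, -1.25]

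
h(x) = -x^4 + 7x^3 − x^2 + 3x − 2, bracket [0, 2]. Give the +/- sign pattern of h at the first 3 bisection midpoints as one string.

++-

midpoint 1: h = 6 > 0 → [0, 1]
midpoint 0.5: h = 0.0625 > 0 → [0, 0.5]
midpoint 0.25: h = -1.207031 < 0 → [0.25, 0.5]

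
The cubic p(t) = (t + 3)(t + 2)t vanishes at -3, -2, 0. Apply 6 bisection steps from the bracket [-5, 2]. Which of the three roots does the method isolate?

0

t = -1.5 gives p = -1.125, negative; keep [-1.5, 2]
t = 0.25 gives p = 1.828125, positive; keep [-1.5, 0.25]
t = -0.625 gives p = -2.041016, negative; keep [-0.625, 0.25]
t = -0.1875 gives p = -0.9558, negative; keep [-0.1875, 0.25]
t = 0.03125 gives p = 0.1924, positive; keep [-0.1875, 0.03125]
t = -0.078125 gives p = -0.4387, negative; keep [-0.078125, 0.03125]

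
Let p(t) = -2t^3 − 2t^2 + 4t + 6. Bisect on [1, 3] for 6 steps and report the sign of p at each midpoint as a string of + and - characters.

-+---+

t = 2 gives p = -10, negative; keep [1, 2]
t = 1.5 gives p = 0.75, positive; keep [1.5, 2]
t = 1.75 gives p = -3.84375, negative; keep [1.5, 1.75]
t = 1.625 gives p = -1.3633, negative; keep [1.5, 1.625]
t = 1.5625 gives p = -0.2622, negative; keep [1.5, 1.5625]
t = 1.53125 gives p = 0.2548, positive; keep [1.53125, 1.5625]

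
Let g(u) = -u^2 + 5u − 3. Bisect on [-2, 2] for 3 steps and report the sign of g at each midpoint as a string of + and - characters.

-+-

g(0) = -3 < 0, so the root lies in [0, 2]
g(1) = 1 > 0, so the root lies in [0, 1]
g(0.5) = -0.75 < 0, so the root lies in [0.5, 1]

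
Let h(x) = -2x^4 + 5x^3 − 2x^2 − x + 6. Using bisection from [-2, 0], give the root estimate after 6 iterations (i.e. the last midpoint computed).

m = -1, h(m) = -2 (−); new bracket [-1, 0]
m = -0.5, h(m) = 5.25 (+); new bracket [-1, -0.5]
m = -0.75, h(m) = 2.882812 (+); new bracket [-1, -0.75]
m = -0.875, h(m) = 0.8218 (+); new bracket [-1, -0.875]
m = -0.9375, h(m) = -0.4851 (−); new bracket [-0.9375, -0.875]
m = -0.90625, h(m) = 0.1932 (+); new bracket [-0.9375, -0.90625]

-0.90625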